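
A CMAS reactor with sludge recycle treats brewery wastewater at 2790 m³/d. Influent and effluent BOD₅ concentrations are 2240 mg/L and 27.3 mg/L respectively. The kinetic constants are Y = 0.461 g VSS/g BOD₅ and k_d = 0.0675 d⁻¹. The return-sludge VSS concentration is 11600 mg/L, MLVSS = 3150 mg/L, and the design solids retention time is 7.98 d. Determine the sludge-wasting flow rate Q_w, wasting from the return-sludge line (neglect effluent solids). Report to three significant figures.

From the SRT design equation V = Y Q (S₀−S) θ_c / [X (1 + k_d θ_c)] = 0.461 × 2790 × (2240 − 27.3) × 7.98 / [3150 × (1 + 0.0675 × 7.98)] = 2.27×10^7 / 4847 = 4686 m³.
Q_w = (V·X)/(θ_c X_r) = 4686 × 3150 / (7.98 × 11600) = 159.5 m³/d.

Q_w ≈ 159 m³/d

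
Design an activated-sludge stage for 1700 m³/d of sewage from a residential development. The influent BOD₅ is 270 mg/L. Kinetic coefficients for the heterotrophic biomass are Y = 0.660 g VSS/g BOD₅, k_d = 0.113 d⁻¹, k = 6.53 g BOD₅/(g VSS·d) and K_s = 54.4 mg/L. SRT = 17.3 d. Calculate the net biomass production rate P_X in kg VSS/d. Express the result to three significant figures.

For a completely mixed reactor with recycle the Lawrence–McCarty relation gives S = K_s·(1 + k_d·θ_c) / [θ_c·(Y·k − k_d) − 1] = 54.4 × (1 + 0.113 × 17.3) / [17.3 × (0.660 × 6.53 − 0.113) − 1] = 160.7 / 71.60 = 2.245 mg/L.
The observed yield is Y_obs = Y/(1 + k_d·θ_c) = 0.660 / (1 + 0.113 × 17.3) = 0.660 / 2.955 = 0.2234 g VSS per g BOD₅ removed.
ΔS = 270 − 2.24 = 267.8 mg/L, so the substrate removal rate is 1700 × 267.8/1000 = 455.2 kg BOD₅/d.
Net biomass production P_X = Y_obs × Q·(S₀ − S) = 0.2234 × 455.2 = 101.7 kg VSS/d.

P_X ≈ 102 kg VSS/d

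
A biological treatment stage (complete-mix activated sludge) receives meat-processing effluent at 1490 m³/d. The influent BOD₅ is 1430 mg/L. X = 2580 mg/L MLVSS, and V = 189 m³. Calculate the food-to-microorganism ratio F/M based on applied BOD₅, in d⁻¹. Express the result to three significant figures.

F/M ≈ 4.37 d⁻¹

Food-to-microorganism ratio F/M = Q S₀ / (V X) = 1490 × 1430 / (189.0 × 2580) = 4.370 d⁻¹.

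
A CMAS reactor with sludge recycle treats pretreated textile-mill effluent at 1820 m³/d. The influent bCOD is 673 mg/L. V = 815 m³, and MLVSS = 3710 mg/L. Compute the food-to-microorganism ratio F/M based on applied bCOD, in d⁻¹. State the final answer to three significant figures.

F/M = applied load / biomass = Q·S₀/(V·X) = 1820 × 673 / (815.0 × 3710) = 0.4051 d⁻¹.

F/M ≈ 0.405 d⁻¹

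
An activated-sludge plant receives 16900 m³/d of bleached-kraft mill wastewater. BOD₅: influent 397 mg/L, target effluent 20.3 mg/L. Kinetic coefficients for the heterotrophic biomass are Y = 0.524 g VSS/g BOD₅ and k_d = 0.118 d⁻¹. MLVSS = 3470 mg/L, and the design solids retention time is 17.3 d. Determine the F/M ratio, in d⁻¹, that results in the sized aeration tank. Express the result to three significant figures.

Rearranging the biomass balance for a CMAS with decay, V = Y·Q·ΔS·θ_c / [X·(1+k_d θ_c)] = 0.524 × 16900 × (397 − 20.3) × 17.3 / [3470 × (1 + 0.118 × 17.3)] = 5.77×10^7 / 10554 = 5468 m³.
Food-to-microorganism ratio F/M = Q S₀ / (V X) = 16900 × 397 / (5468 × 3470) = 0.3536 d⁻¹.

F/M ≈ 0.354 d⁻¹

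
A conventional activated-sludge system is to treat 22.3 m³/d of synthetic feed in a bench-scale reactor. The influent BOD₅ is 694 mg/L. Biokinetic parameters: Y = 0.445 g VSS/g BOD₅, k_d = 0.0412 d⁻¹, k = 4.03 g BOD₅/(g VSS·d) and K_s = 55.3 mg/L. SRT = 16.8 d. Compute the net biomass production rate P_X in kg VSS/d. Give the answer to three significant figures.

P_X ≈ 4.05 kg VSS/d

For a completely mixed reactor with recycle the Lawrence–McCarty relation gives S = K_s·(1 + k_d·θ_c) / [θ_c·(Y·k − k_d) − 1] = 55.3 × (1 + 0.0412 × 16.8) / [16.8 × (0.445 × 4.03 − 0.0412) − 1] = 93.58 / 28.44 = 3.291 mg/L.
Y_obs = Y / (1 + k_d θ_c) = 0.445 / (1 + 0.0412 × 16.8) = 0.445 / 1.692 = 0.2630.
ΔS = 694 − 3.29 = 690.7 mg/L, so the substrate removal rate is 22.3 × 690.7/1000 = 15.40 kg BOD₅/d.
P_X = Y_obs · Q(S₀ − S) = 0.2630 × 15.40 = 4.051 kg VSS/d.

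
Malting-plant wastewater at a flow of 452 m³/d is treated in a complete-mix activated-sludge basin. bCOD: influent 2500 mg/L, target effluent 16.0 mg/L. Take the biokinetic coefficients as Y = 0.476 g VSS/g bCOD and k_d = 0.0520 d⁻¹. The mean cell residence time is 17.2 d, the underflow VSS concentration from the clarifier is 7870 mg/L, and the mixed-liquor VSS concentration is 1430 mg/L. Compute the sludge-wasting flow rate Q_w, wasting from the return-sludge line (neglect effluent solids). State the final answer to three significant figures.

Steady-state biomass mass balance: V·X·(1 + k_d·θ_c) = Y·Q·(S₀ − S)·θ_c, so V = 0.476 × 452 × (2500 − 16.0) × 17.2 / [1430 × (1 + 0.0520 × 17.2)] = 9.19×10^6 / 2709 = 3393 m³.
Q_w = (V·X)/(θ_c X_r) = 3393 × 1430 / (17.2 × 7870) = 35.85 m³/d.

Q_w ≈ 35.8 m³/d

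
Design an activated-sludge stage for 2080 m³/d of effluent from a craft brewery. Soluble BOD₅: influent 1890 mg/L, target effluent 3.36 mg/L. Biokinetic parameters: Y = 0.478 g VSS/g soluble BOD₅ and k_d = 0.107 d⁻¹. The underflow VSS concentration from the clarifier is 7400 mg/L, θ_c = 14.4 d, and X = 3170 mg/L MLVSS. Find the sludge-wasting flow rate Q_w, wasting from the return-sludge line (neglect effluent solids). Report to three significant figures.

Q_w ≈ 99.8 m³/d

Rearranging the biomass balance for a CMAS with decay, V = Y·Q·ΔS·θ_c / [X·(1+k_d θ_c)] = 0.478 × 2080 × (1890 − 3.36) × 14.4 / [3170 × (1 + 0.107 × 14.4)] = 2.7×10^7 / 8054 = 3354 m³.
θ_c = V·X/(Q_w·X_r) when wasting from the recycle, so Q_w = V·X/(θ_c·X_r) = 3354 × 3170 / (14.4 × 7400) = 99.76 m³/d.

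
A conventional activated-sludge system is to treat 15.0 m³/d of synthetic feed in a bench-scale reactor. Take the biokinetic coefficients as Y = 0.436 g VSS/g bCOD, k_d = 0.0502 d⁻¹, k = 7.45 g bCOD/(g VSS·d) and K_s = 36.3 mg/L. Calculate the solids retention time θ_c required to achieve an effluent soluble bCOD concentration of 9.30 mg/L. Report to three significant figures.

θ_c ≈ 1.63 d

From 1/θ_c = Y·k·S/(K_s + S) − k_d: Y·k·S/(K_s+S) = 0.436 × 7.45 × 9.30 / (36.3 + 9.30) = 0.6625 d⁻¹.
θ_c = 1/(μ − k_d) = 1/(0.6625 − 0.0502) = 1/0.6123 = 1.633 d.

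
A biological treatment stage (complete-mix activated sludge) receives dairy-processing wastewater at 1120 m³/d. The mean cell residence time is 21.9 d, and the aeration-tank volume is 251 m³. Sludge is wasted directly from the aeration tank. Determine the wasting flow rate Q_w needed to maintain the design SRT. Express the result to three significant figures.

Q_w ≈ 11.5 m³/d

With mixed-liquor wasting, θ_c = V/Q_w, so Q_w = V/θ_c = 251.0/21.9 = 11.46 m³/d.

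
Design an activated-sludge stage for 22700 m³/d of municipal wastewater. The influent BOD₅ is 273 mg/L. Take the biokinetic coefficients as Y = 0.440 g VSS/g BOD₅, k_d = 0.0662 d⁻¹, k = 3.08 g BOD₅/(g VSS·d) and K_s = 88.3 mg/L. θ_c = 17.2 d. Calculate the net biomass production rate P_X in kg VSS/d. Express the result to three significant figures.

Effluent substrate depends only on kinetics and SRT: S = K_s(1 + k_d θ_c) / [θ_c(Yk − k_d) − 1] = 88.3 × (1 + 0.0662 × 17.2) / [17.2 × (0.440 × 3.08 − 0.0662) − 1] = 188.8 / 21.17 = 8.920 mg/L.
Y_obs = Y / (1 + k_d θ_c) = 0.440 / (1 + 0.0662 × 17.2) = 0.440 / 2.139 = 0.2057.
Mass of BOD₅ removed per day: Q(S₀ − S) = 22700 × 264.1 g/m³ = 5995 kg/d.
Net biomass production P_X = Y_obs × Q·(S₀ − S) = 0.2057 × 5995 = 1233 kg VSS/d.

P_X ≈ 1230 kg VSS/d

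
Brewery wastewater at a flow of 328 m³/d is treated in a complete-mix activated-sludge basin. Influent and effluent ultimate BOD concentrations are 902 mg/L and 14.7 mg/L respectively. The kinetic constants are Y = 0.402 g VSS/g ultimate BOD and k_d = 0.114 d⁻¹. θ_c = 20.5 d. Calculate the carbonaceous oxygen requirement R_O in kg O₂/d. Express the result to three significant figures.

Y_obs = Y / (1 + k_d θ_c) = 0.402 / (1 + 0.114 × 20.5) = 0.402 / 3.337 = 0.1205.
ΔS = 902 − 14.7 = 887.3 mg/L, so the substrate removal rate is 328 × 887.3/1000 = 291.0 kg ultimate BOD/d.
P_X = Y_obs·Q·(S₀ − S) = 0.1205 × 291.0 = 35.06 kg VSS/d.
R_O = Q·(S₀ − S) − 1.42·P_X = 291.0 − 1.42 × 35.06 = 241.2 kg O₂/d.

R_O ≈ 241 kg O₂/d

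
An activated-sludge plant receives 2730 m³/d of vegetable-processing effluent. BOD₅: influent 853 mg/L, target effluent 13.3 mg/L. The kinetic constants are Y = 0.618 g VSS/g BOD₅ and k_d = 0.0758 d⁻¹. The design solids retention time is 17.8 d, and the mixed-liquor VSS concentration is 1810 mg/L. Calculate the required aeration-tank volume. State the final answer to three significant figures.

V ≈ 5930 m³

Steady-state biomass mass balance: V·X·(1 + k_d·θ_c) = Y·Q·(S₀ − S)·θ_c, so V = 0.618 × 2730 × (853 − 13.3) × 17.8 / [1810 × (1 + 0.0758 × 17.8)] = 2.52×10^7 / 4252 = 5930 m³.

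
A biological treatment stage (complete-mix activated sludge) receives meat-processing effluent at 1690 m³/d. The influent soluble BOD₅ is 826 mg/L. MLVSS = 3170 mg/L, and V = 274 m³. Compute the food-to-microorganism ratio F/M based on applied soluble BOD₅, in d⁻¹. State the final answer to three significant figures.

Food-to-microorganism ratio F/M = Q S₀ / (V X) = 1690 × 826 / (274.0 × 3170) = 1.607 d⁻¹.

F/M ≈ 1.61 d⁻¹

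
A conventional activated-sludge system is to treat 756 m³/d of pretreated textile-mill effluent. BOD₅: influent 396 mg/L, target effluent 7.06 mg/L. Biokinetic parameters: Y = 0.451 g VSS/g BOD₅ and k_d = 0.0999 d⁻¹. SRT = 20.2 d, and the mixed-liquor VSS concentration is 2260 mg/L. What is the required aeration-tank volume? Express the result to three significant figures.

V ≈ 393 m³

From the SRT design equation V = Y Q (S₀−S) θ_c / [X (1 + k_d θ_c)] = 0.451 × 756 × (396 − 7.06) × 20.2 / [2260 × (1 + 0.0999 × 20.2)] = 2.68×10^6 / 6821 = 392.7 m³.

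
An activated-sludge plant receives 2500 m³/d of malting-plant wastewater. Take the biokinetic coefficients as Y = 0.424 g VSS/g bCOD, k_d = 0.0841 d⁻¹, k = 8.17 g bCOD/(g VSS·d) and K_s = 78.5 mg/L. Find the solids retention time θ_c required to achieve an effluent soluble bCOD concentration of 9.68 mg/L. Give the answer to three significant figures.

From 1/θ_c = Y·k·S/(K_s + S) − k_d: Y·k·S/(K_s+S) = 0.424 × 8.17 × 9.68 / (78.5 + 9.68) = 0.3803 d⁻¹.
Then 1/θ_c = μ − k_d = 0.3803 − 0.0841 = 0.2962 d⁻¹, giving θ_c = 3.376 d.

θ_c ≈ 3.38 d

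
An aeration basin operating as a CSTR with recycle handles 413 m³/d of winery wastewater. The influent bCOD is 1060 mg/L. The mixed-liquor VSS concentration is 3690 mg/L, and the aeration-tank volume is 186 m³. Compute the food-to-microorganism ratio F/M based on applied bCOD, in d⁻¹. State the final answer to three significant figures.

Food-to-microorganism ratio F/M = Q S₀ / (V X) = 413 × 1060 / (186.0 × 3690) = 0.6378 d⁻¹.

F/M ≈ 0.638 d⁻¹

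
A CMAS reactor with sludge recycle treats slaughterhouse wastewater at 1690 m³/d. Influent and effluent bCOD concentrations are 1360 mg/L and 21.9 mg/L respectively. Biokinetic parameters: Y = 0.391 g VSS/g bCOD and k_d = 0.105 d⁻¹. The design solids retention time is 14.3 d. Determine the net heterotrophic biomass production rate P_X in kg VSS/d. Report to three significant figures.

Correct the yield for decay: Y_obs = Y/(1 + k_d θ_c) = 0.391 / (1 + 0.105 × 14.3) = 0.391 / 2.502 = 0.1563.
ΔS = 1360 − 21.9 = 1338 mg/L, so the substrate removal rate is 1690 × 1338/1000 = 2261 kg bCOD/d.
So the net sludge growth is P_X = 0.1563 × 2261 = 353.5 kg VSS/d.

P_X ≈ 353 kg VSS/d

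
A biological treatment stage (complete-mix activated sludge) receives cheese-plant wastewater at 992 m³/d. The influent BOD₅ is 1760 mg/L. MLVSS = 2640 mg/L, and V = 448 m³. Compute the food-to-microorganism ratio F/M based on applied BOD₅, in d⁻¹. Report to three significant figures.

F/M ≈ 1.48 d⁻¹

F/M = Q·S₀ / (V·X) = 992 × 1760 / (448.0 × 2640) = 1.476 g BOD₅·(g VSS·d)⁻¹.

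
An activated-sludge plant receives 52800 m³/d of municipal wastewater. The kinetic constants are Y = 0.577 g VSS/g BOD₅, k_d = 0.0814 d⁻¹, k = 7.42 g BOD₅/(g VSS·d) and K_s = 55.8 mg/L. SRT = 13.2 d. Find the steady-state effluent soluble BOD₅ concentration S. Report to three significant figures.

Effluent substrate depends only on kinetics and SRT: S = K_s(1 + k_d θ_c) / [θ_c(Yk − k_d) − 1] = 55.8 × (1 + 0.0814 × 13.2) / [13.2 × (0.577 × 7.42 − 0.0814) − 1] = 115.8 / 54.44 = 2.126 mg/L.

S ≈ 2.13 mg/L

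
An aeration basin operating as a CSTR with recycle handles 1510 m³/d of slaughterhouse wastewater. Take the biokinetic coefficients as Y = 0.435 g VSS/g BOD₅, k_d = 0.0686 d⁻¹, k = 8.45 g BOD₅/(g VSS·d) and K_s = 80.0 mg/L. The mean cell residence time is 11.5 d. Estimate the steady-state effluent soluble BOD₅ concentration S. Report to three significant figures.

From the Monod/SRT balance for a CMAS, S = K_s·(1+k_d θ_c)/[θ_c·(Y k − k_d) − 1] = 80.0 × (1 + 0.0686 × 11.5) / [11.5 × (0.435 × 8.45 − 0.0686) − 1] = 143.1 / 40.48 = 3.535 mg/L.

S ≈ 3.54 mg/L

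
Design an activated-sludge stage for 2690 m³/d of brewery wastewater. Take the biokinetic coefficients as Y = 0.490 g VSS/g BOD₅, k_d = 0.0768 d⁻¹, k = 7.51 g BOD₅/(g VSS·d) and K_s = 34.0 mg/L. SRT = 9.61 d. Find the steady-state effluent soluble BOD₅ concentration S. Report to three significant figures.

For a completely mixed reactor with recycle the Lawrence–McCarty relation gives S = K_s·(1 + k_d·θ_c) / [θ_c·(Y·k − k_d) − 1] = 34.0 × (1 + 0.0768 × 9.61) / [9.61 × (0.490 × 7.51 − 0.0768) − 1] = 59.09 / 33.63 = 1.757 mg/L.

S ≈ 1.76 mg/L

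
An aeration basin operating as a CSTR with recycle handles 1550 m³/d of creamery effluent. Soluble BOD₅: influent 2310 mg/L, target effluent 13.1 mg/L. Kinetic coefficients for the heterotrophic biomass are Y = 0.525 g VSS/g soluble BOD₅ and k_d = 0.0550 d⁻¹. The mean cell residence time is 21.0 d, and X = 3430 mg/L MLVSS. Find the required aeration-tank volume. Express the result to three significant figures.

Rearranging the biomass balance for a CMAS with decay, V = Y·Q·ΔS·θ_c / [X·(1+k_d θ_c)] = 0.525 × 1550 × (2310 − 13.1) × 21.0 / [3430 × (1 + 0.0550 × 21.0)] = 3.93×10^7 / 7392 = 5310 m³.

V ≈ 5310 m³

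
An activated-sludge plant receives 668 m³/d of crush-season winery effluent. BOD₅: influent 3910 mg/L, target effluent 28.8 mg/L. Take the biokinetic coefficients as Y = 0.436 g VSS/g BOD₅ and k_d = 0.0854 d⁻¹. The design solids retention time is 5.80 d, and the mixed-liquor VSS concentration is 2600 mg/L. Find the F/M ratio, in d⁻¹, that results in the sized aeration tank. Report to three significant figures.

F/M ≈ 0.596 d⁻¹

From the SRT design equation V = Y Q (S₀−S) θ_c / [X (1 + k_d θ_c)] = 0.436 × 668 × (3910 − 28.8) × 5.80 / [2600 × (1 + 0.0854 × 5.80)] = 6.56×10^6 / 3888 = 1686 m³.
F/M = applied load / biomass = Q·S₀/(V·X) = 668 × 3910 / (1686 × 2600) = 0.5957 d⁻¹.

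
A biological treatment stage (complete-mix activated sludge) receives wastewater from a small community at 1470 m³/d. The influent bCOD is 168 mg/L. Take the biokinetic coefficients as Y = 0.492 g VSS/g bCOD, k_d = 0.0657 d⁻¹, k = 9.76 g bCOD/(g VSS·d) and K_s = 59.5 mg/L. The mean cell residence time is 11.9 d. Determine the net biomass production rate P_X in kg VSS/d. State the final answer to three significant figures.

P_X ≈ 67.4 kg VSS/d

Effluent substrate depends only on kinetics and SRT: S = K_s(1 + k_d θ_c) / [θ_c(Yk − k_d) − 1] = 59.5 × (1 + 0.0657 × 11.9) / [11.9 × (0.492 × 9.76 − 0.0657) − 1] = 106.0 / 55.36 = 1.915 mg/L.
Observed yield with endogenous decay: Y_obs = Y / (1 + k_d·θ_c) = 0.492 / (1 + 0.0657 × 11.9) = 0.492 / 1.782 = 0.2761 g VSS/g bCOD.
Mass of bCOD removed per day: Q(S₀ − S) = 1470 × 166.1 g/m³ = 244.1 kg/d.
P_X = Y_obs · Q(S₀ − S) = 0.2761 × 244.1 = 67.41 kg VSS/d.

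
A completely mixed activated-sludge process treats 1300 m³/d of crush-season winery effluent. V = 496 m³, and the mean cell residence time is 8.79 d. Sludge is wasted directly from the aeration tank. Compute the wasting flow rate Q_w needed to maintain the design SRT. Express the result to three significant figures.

With mixed-liquor wasting, θ_c = V/Q_w, so Q_w = V/θ_c = 496.0/8.79 = 56.43 m³/d.

Q_w ≈ 56.4 m³/d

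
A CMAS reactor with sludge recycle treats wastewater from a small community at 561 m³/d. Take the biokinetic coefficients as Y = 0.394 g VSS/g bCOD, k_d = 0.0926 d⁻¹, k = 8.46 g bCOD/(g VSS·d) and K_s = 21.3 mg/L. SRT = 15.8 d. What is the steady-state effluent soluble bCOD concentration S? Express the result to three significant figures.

S ≈ 1.05 mg/L

Effluent substrate depends only on kinetics and SRT: S = K_s(1 + k_d θ_c) / [θ_c(Yk − k_d) − 1] = 21.3 × (1 + 0.0926 × 15.8) / [15.8 × (0.394 × 8.46 − 0.0926) − 1] = 52.46 / 50.20 = 1.045 mg/L.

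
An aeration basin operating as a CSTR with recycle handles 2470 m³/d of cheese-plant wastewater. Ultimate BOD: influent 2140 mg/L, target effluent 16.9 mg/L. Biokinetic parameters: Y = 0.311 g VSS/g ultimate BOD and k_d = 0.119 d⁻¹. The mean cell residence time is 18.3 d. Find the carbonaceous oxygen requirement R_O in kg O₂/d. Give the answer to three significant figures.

The observed yield is Y_obs = Y/(1 + k_d·θ_c) = 0.311 / (1 + 0.119 × 18.3) = 0.311 / 3.178 = 0.09787 g VSS per g ultimate BOD removed.
Mass of ultimate BOD removed per day: Q(S₀ − S) = 2470 × 2123 g/m³ = 5244 kg/d.
Biomass synthesised: P_X = Y_obs × 5244 = 513.2 kg VSS/d.
Carbonaceous O₂ demand = substrate oxidised − cell-mass equivalent = 5244 − 1.42 × 513.2 = 4515 kg O₂/d.

R_O ≈ 4520 kg O₂/d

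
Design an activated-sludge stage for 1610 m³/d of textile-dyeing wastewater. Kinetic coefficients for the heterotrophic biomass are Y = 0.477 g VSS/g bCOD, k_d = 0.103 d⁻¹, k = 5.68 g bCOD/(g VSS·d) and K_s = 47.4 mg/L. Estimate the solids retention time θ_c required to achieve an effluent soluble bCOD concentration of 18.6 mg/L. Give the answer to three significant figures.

θ_c ≈ 1.51 d

At the target effluent, Y k S/(K_s+S) = 0.477×5.68×18.6/66.00 = 0.7635 d⁻¹.
θ_c = 1/(μ − k_d) = 1/(0.7635 − 0.103) = 1/0.6605 = 1.514 d.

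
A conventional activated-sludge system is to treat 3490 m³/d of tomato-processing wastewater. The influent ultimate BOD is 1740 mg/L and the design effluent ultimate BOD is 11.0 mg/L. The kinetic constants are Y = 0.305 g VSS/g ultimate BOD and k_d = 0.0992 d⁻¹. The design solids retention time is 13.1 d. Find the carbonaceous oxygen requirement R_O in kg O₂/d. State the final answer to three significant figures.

R_O ≈ 4900 kg O₂/d

The observed yield is Y_obs = Y/(1 + k_d·θ_c) = 0.305 / (1 + 0.0992 × 13.1) = 0.305 / 2.300 = 0.1326 g VSS per g ultimate BOD removed.
Mass of ultimate BOD removed per day: Q(S₀ − S) = 3490 × 1729 g/m³ = 6034 kg/d.
Biomass synthesised: P_X = Y_obs × 6034 = 800.4 kg VSS/d.
R_O = Q·ΔS − 1.42 P_X = 6034 − 1137 = 4898 kg O₂/d.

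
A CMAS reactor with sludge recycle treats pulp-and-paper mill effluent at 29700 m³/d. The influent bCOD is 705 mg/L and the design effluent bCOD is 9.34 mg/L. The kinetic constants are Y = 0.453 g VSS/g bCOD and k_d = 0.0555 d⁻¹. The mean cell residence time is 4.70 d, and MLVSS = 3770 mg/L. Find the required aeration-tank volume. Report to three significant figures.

Steady-state biomass mass balance: V·X·(1 + k_d·θ_c) = Y·Q·(S₀ − S)·θ_c, so V = 0.453 × 29700 × (705 − 9.34) × 4.70 / [3770 × (1 + 0.0555 × 4.70)] = 4.4×10^7 / 4753 = 9254 m³.

V ≈ 9250 m³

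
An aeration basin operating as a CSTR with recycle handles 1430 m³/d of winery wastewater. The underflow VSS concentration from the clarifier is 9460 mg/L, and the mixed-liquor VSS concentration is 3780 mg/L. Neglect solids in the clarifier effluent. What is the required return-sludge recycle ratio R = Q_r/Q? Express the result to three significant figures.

Mass balance around the secondary clarifier (neglecting effluent solids): R = X / (X_r − X) = 3780 / (9460 − 3780) = 0.6655.

R ≈ 0.665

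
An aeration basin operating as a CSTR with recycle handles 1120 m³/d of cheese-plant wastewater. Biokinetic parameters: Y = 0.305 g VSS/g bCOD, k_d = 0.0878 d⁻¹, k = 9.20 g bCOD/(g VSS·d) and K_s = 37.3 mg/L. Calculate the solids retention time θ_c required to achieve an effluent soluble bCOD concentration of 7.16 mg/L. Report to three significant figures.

From 1/θ_c = Y·k·S/(K_s + S) − k_d: Y·k·S/(K_s+S) = 0.305 × 9.20 × 7.16 / (37.3 + 7.16) = 0.4519 d⁻¹.
Then 1/θ_c = μ − k_d = 0.4519 − 0.0878 = 0.3641 d⁻¹, giving θ_c = 2.747 d.

θ_c ≈ 2.75 d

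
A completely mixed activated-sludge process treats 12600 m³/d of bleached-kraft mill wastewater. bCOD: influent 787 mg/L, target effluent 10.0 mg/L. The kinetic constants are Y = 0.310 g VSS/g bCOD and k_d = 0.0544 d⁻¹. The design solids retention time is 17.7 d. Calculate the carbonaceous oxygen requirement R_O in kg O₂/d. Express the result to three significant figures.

The observed yield is Y_obs = Y/(1 + k_d·θ_c) = 0.310 / (1 + 0.0544 × 17.7) = 0.310 / 1.963 = 0.1579 g VSS per g bCOD removed.
Substrate removed = Q·(S₀ − S) = 12600 m³/d × (787 − 10.0) g/m³ = 9.79×10^6 g/d = 9790 kg/d.
P_X = Y_obs·Q·(S₀ − S) = 0.1579 × 9790 = 1546 kg VSS/d.
R_O = Q·ΔS − 1.42 P_X = 9790 − 2196 = 7595 kg O₂/d.

R_O ≈ 7590 kg O₂/d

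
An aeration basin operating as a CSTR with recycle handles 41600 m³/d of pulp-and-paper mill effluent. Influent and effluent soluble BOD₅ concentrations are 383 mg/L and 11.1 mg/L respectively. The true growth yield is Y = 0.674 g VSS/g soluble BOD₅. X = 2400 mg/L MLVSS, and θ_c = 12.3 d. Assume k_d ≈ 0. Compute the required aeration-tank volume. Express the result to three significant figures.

V ≈ 53400 m³

With k_d = 0 the design equation reduces to V = Y Q (S₀−S) θ_c / X = 0.674 × 41600 × (383 − 11.1) × 12.3 / 2400 = 53441 m³.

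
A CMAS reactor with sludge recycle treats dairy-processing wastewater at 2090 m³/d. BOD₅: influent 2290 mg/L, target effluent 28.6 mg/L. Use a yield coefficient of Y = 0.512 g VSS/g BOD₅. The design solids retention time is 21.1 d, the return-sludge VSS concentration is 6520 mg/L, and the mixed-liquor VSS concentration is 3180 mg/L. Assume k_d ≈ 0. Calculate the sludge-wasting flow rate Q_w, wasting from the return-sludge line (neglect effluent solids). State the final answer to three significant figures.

Q_w ≈ 371 m³/d

Biomass mass balance (decay neglected): V·X = Y·Q·(S₀ − S)·θ_c, so V = 0.512 × 2090 × (2290 − 28.6) × 21.1 / 3180 = 16056 m³.
θ_c = V·X/(Q_w·X_r) when wasting from the recycle, so Q_w = V·X/(θ_c·X_r) = 16056 × 3180 / (21.1 × 6520) = 371.1 m³/d.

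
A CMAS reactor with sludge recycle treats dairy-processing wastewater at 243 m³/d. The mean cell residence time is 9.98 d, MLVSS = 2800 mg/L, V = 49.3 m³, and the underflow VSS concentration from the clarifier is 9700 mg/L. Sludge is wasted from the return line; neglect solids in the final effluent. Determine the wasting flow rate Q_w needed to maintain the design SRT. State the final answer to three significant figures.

Q_w ≈ 1.43 m³/d

Q_w = (V·X)/(θ_c X_r) = 49.30 × 2800 / (9.98 × 9700) = 1.426 m³/d.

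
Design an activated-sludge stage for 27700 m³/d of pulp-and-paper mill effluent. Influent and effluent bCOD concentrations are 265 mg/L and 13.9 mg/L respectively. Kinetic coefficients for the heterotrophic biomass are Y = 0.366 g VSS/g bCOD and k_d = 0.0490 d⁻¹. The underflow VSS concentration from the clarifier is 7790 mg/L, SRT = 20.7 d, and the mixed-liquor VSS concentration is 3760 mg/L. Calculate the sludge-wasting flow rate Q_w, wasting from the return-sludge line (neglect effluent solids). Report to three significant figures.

Q_w ≈ 162 m³/d

Rearranging the biomass balance for a CMAS with decay, V = Y·Q·ΔS·θ_c / [X·(1+k_d θ_c)] = 0.366 × 27700 × (265 − 13.9) × 20.7 / [3760 × (1 + 0.0490 × 20.7)] = 5.27×10^7 / 7574 = 6958 m³.
Wasting from the return line (neglecting effluent solids): Q_w = V·X / (θ_c·X_r) = 6958 × 3760 / (20.7 × 7790) = 162.2 m³/d.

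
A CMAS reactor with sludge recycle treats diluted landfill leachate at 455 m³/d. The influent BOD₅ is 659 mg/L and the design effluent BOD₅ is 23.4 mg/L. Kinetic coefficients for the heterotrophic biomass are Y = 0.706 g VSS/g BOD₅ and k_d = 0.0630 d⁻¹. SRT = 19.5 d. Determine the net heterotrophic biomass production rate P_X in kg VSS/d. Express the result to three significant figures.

P_X ≈ 91.6 kg VSS/d

Y_obs = Y / (1 + k_d θ_c) = 0.706 / (1 + 0.0630 × 19.5) = 0.706 / 2.228 = 0.3168.
Mass of BOD₅ removed per day: Q(S₀ − S) = 455 × 635.6 g/m³ = 289.2 kg/d.
So the net sludge growth is P_X = 0.3168 × 289.2 = 91.62 kg VSS/d.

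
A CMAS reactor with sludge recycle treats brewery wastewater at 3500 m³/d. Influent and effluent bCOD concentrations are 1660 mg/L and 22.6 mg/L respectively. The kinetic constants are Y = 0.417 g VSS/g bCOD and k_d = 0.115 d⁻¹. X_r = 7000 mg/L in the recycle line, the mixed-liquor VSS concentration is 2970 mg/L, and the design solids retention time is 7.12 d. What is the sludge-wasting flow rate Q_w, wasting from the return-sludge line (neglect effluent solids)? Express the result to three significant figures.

Q_w ≈ 188 m³/d

Steady-state biomass mass balance: V·X·(1 + k_d·θ_c) = Y·Q·(S₀ − S)·θ_c, so V = 0.417 × 3500 × (1660 − 22.6) × 7.12 / [2970 × (1 + 0.115 × 7.12)] = 1.7×10^7 / 5402 = 3150 m³.
Q_w = (V·X)/(θ_c X_r) = 3150 × 2970 / (7.12 × 7000) = 187.7 m³/d.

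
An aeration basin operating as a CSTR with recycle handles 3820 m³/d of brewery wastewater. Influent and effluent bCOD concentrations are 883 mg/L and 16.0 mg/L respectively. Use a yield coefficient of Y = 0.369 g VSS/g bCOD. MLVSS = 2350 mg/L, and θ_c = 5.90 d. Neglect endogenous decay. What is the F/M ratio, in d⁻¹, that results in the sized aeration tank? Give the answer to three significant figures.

V·X = Y·Q·ΔS·θ_c gives V = 0.369 × 3820 × (883 − 16.0) × 5.90 / 2350 = 3068 m³.
F/M = Q·S₀ / (V·X) = 3820 × 883 / (3068 × 2350) = 0.4678 g bCOD·(g VSS·d)⁻¹.

F/M ≈ 0.468 d⁻¹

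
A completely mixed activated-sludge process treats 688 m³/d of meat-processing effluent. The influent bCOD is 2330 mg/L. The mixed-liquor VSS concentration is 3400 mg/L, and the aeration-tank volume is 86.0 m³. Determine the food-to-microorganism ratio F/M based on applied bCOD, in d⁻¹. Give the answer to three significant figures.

F/M = applied load / biomass = Q·S₀/(V·X) = 688 × 2330 / (86.00 × 3400) = 5.482 d⁻¹.

F/M ≈ 5.48 d⁻¹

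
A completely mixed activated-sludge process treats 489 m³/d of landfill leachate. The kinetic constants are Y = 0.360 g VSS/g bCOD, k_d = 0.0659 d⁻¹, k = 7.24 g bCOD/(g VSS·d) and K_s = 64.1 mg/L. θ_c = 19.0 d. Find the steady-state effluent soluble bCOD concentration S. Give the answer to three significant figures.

S ≈ 3.05 mg/L

For a completely mixed reactor with recycle the Lawrence–McCarty relation gives S = K_s·(1 + k_d·θ_c) / [θ_c·(Y·k − k_d) − 1] = 64.1 × (1 + 0.0659 × 19.0) / [19.0 × (0.360 × 7.24 − 0.0659) − 1] = 144.4 / 47.27 = 3.054 mg/L.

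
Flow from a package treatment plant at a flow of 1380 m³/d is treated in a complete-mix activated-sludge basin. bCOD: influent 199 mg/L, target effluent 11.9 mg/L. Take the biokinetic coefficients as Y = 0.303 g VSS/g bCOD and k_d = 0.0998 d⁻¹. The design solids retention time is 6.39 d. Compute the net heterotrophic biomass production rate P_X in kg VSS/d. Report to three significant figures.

P_X ≈ 47.8 kg VSS/d

Y_obs = Y / (1 + k_d θ_c) = 0.303 / (1 + 0.0998 × 6.39) = 0.303 / 1.638 = 0.1850.
Mass of bCOD removed per day: Q(S₀ − S) = 1380 × 187.1 g/m³ = 258.2 kg/d.
P_X = Y_obs · Q(S₀ − S) = 0.1850 × 258.2 = 47.77 kg VSS/d.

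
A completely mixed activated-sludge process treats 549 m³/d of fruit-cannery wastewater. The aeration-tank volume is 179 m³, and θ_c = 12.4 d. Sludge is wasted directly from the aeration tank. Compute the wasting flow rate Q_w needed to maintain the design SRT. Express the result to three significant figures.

Q_w ≈ 14.4 m³/d

Wasting from the aeration tank: Q_w = V / θ_c = 179.0 / 12.4 = 14.44 m³/d.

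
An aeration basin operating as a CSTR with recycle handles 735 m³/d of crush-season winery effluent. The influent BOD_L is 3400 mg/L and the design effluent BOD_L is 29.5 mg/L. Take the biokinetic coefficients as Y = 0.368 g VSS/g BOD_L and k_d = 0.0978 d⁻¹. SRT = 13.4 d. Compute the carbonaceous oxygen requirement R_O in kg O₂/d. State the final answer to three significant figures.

Y_obs = Y / (1 + k_d θ_c) = 0.368 / (1 + 0.0978 × 13.4) = 0.368 / 2.311 = 0.1593.
Substrate removed = Q·(S₀ − S) = 735 m³/d × (3400 − 29.5) g/m³ = 2.48×10^6 g/d = 2477 kg/d.
Biomass synthesised: P_X = Y_obs × 2477 = 394.6 kg VSS/d.
Carbonaceous O₂ demand = substrate oxidised − cell-mass equivalent = 2477 − 1.42 × 394.6 = 1917 kg O₂/d.

R_O ≈ 1920 kg O₂/d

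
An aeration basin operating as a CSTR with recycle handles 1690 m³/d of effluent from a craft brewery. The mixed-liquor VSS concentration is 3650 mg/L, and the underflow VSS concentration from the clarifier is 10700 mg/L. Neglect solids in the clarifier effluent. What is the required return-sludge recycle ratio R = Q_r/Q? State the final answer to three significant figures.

R ≈ 0.518

R = Q_r/Q = X/(X_r − X) = 3650 / (10700 − 3650) = 0.5177.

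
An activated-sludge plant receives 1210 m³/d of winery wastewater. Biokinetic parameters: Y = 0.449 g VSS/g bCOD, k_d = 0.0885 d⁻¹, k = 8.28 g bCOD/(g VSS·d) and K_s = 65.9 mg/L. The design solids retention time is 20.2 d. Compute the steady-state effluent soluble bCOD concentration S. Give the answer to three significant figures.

S ≈ 2.54 mg/L

From the Monod/SRT balance for a CMAS, S = K_s·(1+k_d θ_c)/[θ_c·(Y k − k_d) − 1] = 65.9 × (1 + 0.0885 × 20.2) / [20.2 × (0.449 × 8.28 − 0.0885) − 1] = 183.7 / 72.31 = 2.541 mg/L.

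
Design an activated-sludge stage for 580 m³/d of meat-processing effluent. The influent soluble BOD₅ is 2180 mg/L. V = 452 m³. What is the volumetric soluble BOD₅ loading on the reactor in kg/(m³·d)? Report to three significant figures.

L_v ≈ 2.80 kg soluble BOD₅/(m³·d)

Applied soluble BOD₅ load per unit volume = Q·S₀/V = (580 × 2180/1000)/452.0 = 2.797 kg soluble BOD₅·m⁻³·d⁻¹.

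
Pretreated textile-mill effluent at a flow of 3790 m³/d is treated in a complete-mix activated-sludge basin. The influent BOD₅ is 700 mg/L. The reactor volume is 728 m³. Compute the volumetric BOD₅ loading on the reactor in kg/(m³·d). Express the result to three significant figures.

L_v ≈ 3.64 kg BOD₅/(m³·d)

L_v = Q S₀ / V = 3790 × 700 × 10⁻³ / 728.0 = 3.644 kg/(m³·d).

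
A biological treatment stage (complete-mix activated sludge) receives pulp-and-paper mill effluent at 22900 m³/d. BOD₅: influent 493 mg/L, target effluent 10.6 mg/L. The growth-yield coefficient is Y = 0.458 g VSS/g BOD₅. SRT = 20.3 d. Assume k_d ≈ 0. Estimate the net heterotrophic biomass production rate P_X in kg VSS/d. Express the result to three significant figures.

With endogenous decay neglected, the observed yield equals the true yield: Y_obs = Y = 0.458 g VSS/g BOD₅.
Q·(S₀ − S) = 22900 × (493 − 10.6) × 10⁻³ = 11047 kg/d removed.
Net biomass production P_X = Y_obs × Q·(S₀ − S) = 0.4580 × 11047 = 5060 kg VSS/d.

P_X ≈ 5060 kg VSS/d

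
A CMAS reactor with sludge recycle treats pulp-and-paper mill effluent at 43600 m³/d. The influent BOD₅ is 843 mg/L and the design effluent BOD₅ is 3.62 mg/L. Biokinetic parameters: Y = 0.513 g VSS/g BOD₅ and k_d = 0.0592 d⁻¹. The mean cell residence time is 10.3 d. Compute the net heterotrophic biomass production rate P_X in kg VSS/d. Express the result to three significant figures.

Y_obs = Y / (1 + k_d θ_c) = 0.513 / (1 + 0.0592 × 10.3) = 0.513 / 1.610 = 0.3187.
Mass of BOD₅ removed per day: Q(S₀ − S) = 43600 × 839.4 g/m³ = 36597 kg/d.
Biomass produced: P_X = Y_obs·Q·ΔS = 0.3187 × 36597 ≈ 11663 kg VSS/d.

P_X ≈ 11700 kg VSS/d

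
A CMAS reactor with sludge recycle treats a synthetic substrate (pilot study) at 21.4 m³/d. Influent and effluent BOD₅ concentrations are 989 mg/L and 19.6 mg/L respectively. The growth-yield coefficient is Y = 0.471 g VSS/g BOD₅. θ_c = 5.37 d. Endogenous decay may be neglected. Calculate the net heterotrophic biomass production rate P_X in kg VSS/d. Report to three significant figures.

With endogenous decay neglected, the observed yield equals the true yield: Y_obs = Y = 0.471 g VSS/g BOD₅.
Q·(S₀ − S) = 21.4 × (989 − 19.6) × 10⁻³ = 20.75 kg/d removed.
Biomass produced: P_X = Y_obs·Q·ΔS = 0.4710 × 20.75 ≈ 9.771 kg VSS/d.

P_X ≈ 9.77 kg VSS/d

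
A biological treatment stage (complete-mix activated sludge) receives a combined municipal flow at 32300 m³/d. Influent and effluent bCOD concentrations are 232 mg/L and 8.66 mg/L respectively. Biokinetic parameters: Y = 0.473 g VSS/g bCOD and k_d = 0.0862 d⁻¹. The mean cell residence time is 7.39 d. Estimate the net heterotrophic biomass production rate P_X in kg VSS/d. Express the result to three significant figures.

Observed yield with endogenous decay: Y_obs = Y / (1 + k_d·θ_c) = 0.473 / (1 + 0.0862 × 7.39) = 0.473 / 1.637 = 0.2889 g VSS/g bCOD.
Mass of bCOD removed per day: Q(S₀ − S) = 32300 × 223.3 g/m³ = 7214 kg/d.
Biomass produced: P_X = Y_obs·Q·ΔS = 0.2889 × 7214 ≈ 2084 kg VSS/d.

P_X ≈ 2080 kg VSS/d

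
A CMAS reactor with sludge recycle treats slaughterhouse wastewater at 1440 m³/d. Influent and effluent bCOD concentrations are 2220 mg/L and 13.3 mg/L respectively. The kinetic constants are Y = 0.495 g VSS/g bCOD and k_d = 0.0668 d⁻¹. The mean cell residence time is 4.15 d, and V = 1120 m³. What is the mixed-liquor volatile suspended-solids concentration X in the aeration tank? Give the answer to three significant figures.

X = Y·Q·ΔS·θ_c / [V·(1 + k_d θ_c)] = 0.495 × 1440 × (2220 − 13.3) × 4.15 / [1120 × (1 + 0.0668 × 4.15)] = 4563 mg/L.

X ≈ 4560 mg/L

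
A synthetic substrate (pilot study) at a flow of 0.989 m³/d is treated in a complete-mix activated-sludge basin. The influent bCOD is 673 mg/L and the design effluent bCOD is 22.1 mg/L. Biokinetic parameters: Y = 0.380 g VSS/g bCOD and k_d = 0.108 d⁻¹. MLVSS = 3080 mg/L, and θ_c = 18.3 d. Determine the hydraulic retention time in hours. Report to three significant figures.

τ ≈ 11.8 h

From the SRT design equation V = Y Q (S₀−S) θ_c / [X (1 + k_d θ_c)] = 0.380 × 0.989 × (673 − 22.1) × 18.3 / [3080 × (1 + 0.108 × 18.3)] = 4.48×10^3 / 9167 = 0.4883 m³.
Hydraulic retention time τ = V/Q = 0.4883 / 0.989 = 0.4937 d = 11.85 h.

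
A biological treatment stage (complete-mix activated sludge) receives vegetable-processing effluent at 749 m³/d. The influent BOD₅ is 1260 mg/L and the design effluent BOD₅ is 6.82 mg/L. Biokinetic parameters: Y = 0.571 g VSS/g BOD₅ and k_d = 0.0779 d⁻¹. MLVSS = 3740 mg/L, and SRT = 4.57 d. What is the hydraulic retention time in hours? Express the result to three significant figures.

From the SRT design equation V = Y Q (S₀−S) θ_c / [X (1 + k_d θ_c)] = 0.571 × 749 × (1260 − 6.82) × 4.57 / [3740 × (1 + 0.0779 × 4.57)] = 2.45×10^6 / 5071 = 483.0 m³.
HRT = V/Q = 483.0 m³ / 749 m³·d⁻¹ = 0.6448 d × 24 = 15.48 h.

τ ≈ 15.5 h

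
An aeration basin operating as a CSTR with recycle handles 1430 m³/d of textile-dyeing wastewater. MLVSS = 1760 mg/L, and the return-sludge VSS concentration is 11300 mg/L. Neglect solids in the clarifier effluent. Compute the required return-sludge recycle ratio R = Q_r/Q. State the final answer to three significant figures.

Mass balance around the secondary clarifier (neglecting effluent solids): R = X / (X_r − X) = 1760 / (11300 − 1760) = 0.1845.

R ≈ 0.184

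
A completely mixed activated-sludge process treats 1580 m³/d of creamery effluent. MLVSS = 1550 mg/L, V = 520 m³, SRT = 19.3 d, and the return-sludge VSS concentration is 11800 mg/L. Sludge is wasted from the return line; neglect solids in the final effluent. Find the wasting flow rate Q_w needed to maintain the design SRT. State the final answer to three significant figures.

Wasting from the return line (neglecting effluent solids): Q_w = V·X / (θ_c·X_r) = 520.0 × 1550 / (19.3 × 11800) = 3.539 m³/d.

Q_w ≈ 3.54 m³/d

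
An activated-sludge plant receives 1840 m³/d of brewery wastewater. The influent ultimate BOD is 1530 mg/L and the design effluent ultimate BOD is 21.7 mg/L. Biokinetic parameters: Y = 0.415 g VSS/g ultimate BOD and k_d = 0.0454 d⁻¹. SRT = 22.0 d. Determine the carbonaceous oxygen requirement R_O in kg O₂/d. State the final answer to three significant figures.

The observed yield is Y_obs = Y/(1 + k_d·θ_c) = 0.415 / (1 + 0.0454 × 22.0) = 0.415 / 1.999 = 0.2076 g VSS per g ultimate BOD removed.
Mass of ultimate BOD removed per day: Q(S₀ − S) = 1840 × 1508 g/m³ = 2775 kg/d.
P_X = Y_obs·Q·(S₀ − S) = 0.2076 × 2775 = 576.2 kg VSS/d.
Carbonaceous O₂ demand = substrate oxidised − cell-mass equivalent = 2775 − 1.42 × 576.2 = 1957 kg O₂/d.

R_O ≈ 1960 kg O₂/d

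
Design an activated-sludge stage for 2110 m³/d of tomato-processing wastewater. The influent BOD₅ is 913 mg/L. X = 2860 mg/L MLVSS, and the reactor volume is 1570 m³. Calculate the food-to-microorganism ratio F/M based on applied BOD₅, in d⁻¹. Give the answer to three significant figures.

F/M = applied load / biomass = Q·S₀/(V·X) = 2110 × 913 / (1570 × 2860) = 0.4290 d⁻¹.

F/M ≈ 0.429 d⁻¹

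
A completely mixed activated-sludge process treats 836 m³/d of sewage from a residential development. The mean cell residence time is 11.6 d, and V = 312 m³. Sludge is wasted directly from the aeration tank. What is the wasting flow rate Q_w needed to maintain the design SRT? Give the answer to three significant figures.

Wasting from the aeration tank: Q_w = V / θ_c = 312.0 / 11.6 = 26.90 m³/d.

Q_w ≈ 26.9 m³/d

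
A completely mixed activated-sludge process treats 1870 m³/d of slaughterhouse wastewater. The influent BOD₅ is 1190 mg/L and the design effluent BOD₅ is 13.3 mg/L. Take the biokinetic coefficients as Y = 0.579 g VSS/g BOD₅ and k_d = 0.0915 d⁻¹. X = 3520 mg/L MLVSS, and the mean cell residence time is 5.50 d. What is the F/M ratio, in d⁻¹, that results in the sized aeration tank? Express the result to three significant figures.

F/M ≈ 0.477 d⁻¹

Rearranging the biomass balance for a CMAS with decay, V = Y·Q·ΔS·θ_c / [X·(1+k_d θ_c)] = 0.579 × 1870 × (1190 − 13.3) × 5.50 / [3520 × (1 + 0.0915 × 5.50)] = 7.01×10^6 / 5291 = 1324 m³.
F/M = Q·S₀ / (V·X) = 1870 × 1190 / (1324 × 3520) = 0.4774 g BOD₅·(g VSS·d)⁻¹.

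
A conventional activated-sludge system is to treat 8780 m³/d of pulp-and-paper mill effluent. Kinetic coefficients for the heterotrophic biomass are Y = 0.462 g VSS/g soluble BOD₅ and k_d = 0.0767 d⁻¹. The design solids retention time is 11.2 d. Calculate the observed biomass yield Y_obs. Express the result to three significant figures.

Y_obs = Y / (1 + k_d θ_c) = 0.462 / (1 + 0.0767 × 11.2) = 0.462 / 1.859 = 0.2485.

Y_obs ≈ 0.249 g VSS/g soluble BOD₅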